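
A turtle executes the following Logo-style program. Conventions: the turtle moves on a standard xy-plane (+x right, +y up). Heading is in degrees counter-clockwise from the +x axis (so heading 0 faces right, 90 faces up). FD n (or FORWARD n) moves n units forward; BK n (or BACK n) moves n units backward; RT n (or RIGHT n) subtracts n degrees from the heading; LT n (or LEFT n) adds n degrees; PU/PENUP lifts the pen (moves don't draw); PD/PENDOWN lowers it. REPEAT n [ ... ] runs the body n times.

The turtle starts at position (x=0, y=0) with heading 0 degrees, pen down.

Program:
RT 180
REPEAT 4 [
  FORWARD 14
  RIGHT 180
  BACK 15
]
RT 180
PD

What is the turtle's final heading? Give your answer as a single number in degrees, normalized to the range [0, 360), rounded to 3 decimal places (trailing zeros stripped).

Executing turtle program step by step:
Start: pos=(0,0), heading=0, pen down
RT 180: heading 0 -> 180
REPEAT 4 [
  -- iteration 1/4 --
  FD 14: (0,0) -> (-14,0) [heading=180, draw]
  RT 180: heading 180 -> 0
  BK 15: (-14,0) -> (-29,0) [heading=0, draw]
  -- iteration 2/4 --
  FD 14: (-29,0) -> (-15,0) [heading=0, draw]
  RT 180: heading 0 -> 180
  BK 15: (-15,0) -> (0,0) [heading=180, draw]
  -- iteration 3/4 --
  FD 14: (0,0) -> (-14,0) [heading=180, draw]
  RT 180: heading 180 -> 0
  BK 15: (-14,0) -> (-29,0) [heading=0, draw]
  -- iteration 4/4 --
  FD 14: (-29,0) -> (-15,0) [heading=0, draw]
  RT 180: heading 0 -> 180
  BK 15: (-15,0) -> (0,0) [heading=180, draw]
]
RT 180: heading 180 -> 0
PD: pen down
Final: pos=(0,0), heading=0, 8 segment(s) drawn

Answer: 0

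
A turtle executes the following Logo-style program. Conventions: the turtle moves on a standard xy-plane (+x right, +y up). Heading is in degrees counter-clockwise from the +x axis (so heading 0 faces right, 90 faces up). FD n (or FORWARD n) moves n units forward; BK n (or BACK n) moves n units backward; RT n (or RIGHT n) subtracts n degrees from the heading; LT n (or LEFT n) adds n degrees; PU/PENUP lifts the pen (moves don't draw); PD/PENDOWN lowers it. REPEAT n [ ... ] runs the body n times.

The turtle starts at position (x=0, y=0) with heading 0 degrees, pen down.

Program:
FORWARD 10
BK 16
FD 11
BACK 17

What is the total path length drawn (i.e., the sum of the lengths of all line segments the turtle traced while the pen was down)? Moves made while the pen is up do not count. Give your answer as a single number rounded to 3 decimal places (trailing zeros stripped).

Answer: 54

Derivation:
Executing turtle program step by step:
Start: pos=(0,0), heading=0, pen down
FD 10: (0,0) -> (10,0) [heading=0, draw]
BK 16: (10,0) -> (-6,0) [heading=0, draw]
FD 11: (-6,0) -> (5,0) [heading=0, draw]
BK 17: (5,0) -> (-12,0) [heading=0, draw]
Final: pos=(-12,0), heading=0, 4 segment(s) drawn

Segment lengths:
  seg 1: (0,0) -> (10,0), length = 10
  seg 2: (10,0) -> (-6,0), length = 16
  seg 3: (-6,0) -> (5,0), length = 11
  seg 4: (5,0) -> (-12,0), length = 17
Total = 54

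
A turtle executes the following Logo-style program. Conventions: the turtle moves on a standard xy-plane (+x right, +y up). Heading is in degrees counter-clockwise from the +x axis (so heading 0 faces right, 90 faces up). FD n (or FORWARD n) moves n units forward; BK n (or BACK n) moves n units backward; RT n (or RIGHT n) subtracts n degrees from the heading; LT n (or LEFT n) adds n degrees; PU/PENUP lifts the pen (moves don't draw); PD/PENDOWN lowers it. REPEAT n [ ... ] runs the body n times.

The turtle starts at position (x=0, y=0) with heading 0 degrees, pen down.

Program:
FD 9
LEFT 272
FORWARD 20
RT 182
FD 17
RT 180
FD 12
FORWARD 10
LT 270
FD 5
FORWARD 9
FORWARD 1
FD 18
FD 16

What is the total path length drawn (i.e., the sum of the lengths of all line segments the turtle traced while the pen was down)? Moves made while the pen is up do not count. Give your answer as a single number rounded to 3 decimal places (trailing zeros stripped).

Answer: 117

Derivation:
Executing turtle program step by step:
Start: pos=(0,0), heading=0, pen down
FD 9: (0,0) -> (9,0) [heading=0, draw]
LT 272: heading 0 -> 272
FD 20: (9,0) -> (9.698,-19.988) [heading=272, draw]
RT 182: heading 272 -> 90
FD 17: (9.698,-19.988) -> (9.698,-2.988) [heading=90, draw]
RT 180: heading 90 -> 270
FD 12: (9.698,-2.988) -> (9.698,-14.988) [heading=270, draw]
FD 10: (9.698,-14.988) -> (9.698,-24.988) [heading=270, draw]
LT 270: heading 270 -> 180
FD 5: (9.698,-24.988) -> (4.698,-24.988) [heading=180, draw]
FD 9: (4.698,-24.988) -> (-4.302,-24.988) [heading=180, draw]
FD 1: (-4.302,-24.988) -> (-5.302,-24.988) [heading=180, draw]
FD 18: (-5.302,-24.988) -> (-23.302,-24.988) [heading=180, draw]
FD 16: (-23.302,-24.988) -> (-39.302,-24.988) [heading=180, draw]
Final: pos=(-39.302,-24.988), heading=180, 10 segment(s) drawn

Segment lengths:
  seg 1: (0,0) -> (9,0), length = 9
  seg 2: (9,0) -> (9.698,-19.988), length = 20
  seg 3: (9.698,-19.988) -> (9.698,-2.988), length = 17
  seg 4: (9.698,-2.988) -> (9.698,-14.988), length = 12
  seg 5: (9.698,-14.988) -> (9.698,-24.988), length = 10
  seg 6: (9.698,-24.988) -> (4.698,-24.988), length = 5
  seg 7: (4.698,-24.988) -> (-4.302,-24.988), length = 9
  seg 8: (-4.302,-24.988) -> (-5.302,-24.988), length = 1
  seg 9: (-5.302,-24.988) -> (-23.302,-24.988), length = 18
  seg 10: (-23.302,-24.988) -> (-39.302,-24.988), length = 16
Total = 117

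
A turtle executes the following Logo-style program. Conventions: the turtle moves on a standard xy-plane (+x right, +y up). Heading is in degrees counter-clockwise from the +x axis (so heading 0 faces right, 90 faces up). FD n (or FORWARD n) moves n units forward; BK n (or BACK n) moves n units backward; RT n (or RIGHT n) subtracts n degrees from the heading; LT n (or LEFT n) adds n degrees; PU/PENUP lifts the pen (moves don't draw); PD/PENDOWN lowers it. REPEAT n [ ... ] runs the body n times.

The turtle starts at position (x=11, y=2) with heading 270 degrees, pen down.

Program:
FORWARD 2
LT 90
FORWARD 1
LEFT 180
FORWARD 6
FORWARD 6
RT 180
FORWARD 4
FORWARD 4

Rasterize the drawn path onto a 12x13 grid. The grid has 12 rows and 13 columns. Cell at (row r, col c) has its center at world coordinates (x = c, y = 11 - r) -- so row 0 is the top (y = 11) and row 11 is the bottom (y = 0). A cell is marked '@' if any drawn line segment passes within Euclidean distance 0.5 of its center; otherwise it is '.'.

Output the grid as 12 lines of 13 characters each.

Segment 0: (11,2) -> (11,0)
Segment 1: (11,0) -> (12,-0)
Segment 2: (12,-0) -> (6,0)
Segment 3: (6,0) -> (0,0)
Segment 4: (0,0) -> (4,0)
Segment 5: (4,0) -> (8,0)

Answer: .............
.............
.............
.............
.............
.............
.............
.............
.............
...........@.
...........@.
@@@@@@@@@@@@@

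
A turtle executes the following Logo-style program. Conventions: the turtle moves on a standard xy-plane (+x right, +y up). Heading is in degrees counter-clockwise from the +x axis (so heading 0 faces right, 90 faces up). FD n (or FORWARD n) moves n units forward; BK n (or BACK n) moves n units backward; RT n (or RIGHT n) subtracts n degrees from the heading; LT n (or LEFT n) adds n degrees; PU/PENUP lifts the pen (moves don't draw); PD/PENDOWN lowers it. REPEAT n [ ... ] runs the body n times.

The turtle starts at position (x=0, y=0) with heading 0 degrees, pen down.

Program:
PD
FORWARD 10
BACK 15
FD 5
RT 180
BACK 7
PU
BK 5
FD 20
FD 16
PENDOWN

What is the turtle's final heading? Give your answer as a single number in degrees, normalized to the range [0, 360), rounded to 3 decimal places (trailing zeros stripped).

Answer: 180

Derivation:
Executing turtle program step by step:
Start: pos=(0,0), heading=0, pen down
PD: pen down
FD 10: (0,0) -> (10,0) [heading=0, draw]
BK 15: (10,0) -> (-5,0) [heading=0, draw]
FD 5: (-5,0) -> (0,0) [heading=0, draw]
RT 180: heading 0 -> 180
BK 7: (0,0) -> (7,0) [heading=180, draw]
PU: pen up
BK 5: (7,0) -> (12,0) [heading=180, move]
FD 20: (12,0) -> (-8,0) [heading=180, move]
FD 16: (-8,0) -> (-24,0) [heading=180, move]
PD: pen down
Final: pos=(-24,0), heading=180, 4 segment(s) drawn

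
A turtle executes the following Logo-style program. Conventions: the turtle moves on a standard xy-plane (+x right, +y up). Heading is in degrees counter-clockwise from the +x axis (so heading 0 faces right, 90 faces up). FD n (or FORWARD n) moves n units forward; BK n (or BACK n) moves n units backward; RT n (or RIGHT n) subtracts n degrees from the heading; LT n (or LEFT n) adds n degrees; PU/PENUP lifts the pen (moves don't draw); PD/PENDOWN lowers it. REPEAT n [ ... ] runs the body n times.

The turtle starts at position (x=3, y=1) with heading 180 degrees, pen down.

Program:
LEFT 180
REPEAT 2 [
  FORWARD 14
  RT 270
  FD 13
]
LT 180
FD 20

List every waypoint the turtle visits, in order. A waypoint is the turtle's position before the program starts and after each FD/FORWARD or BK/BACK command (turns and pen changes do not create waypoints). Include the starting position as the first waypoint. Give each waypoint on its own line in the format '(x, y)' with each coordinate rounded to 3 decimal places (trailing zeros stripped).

Executing turtle program step by step:
Start: pos=(3,1), heading=180, pen down
LT 180: heading 180 -> 0
REPEAT 2 [
  -- iteration 1/2 --
  FD 14: (3,1) -> (17,1) [heading=0, draw]
  RT 270: heading 0 -> 90
  FD 13: (17,1) -> (17,14) [heading=90, draw]
  -- iteration 2/2 --
  FD 14: (17,14) -> (17,28) [heading=90, draw]
  RT 270: heading 90 -> 180
  FD 13: (17,28) -> (4,28) [heading=180, draw]
]
LT 180: heading 180 -> 0
FD 20: (4,28) -> (24,28) [heading=0, draw]
Final: pos=(24,28), heading=0, 5 segment(s) drawn
Waypoints (6 total):
(3, 1)
(17, 1)
(17, 14)
(17, 28)
(4, 28)
(24, 28)

Answer: (3, 1)
(17, 1)
(17, 14)
(17, 28)
(4, 28)
(24, 28)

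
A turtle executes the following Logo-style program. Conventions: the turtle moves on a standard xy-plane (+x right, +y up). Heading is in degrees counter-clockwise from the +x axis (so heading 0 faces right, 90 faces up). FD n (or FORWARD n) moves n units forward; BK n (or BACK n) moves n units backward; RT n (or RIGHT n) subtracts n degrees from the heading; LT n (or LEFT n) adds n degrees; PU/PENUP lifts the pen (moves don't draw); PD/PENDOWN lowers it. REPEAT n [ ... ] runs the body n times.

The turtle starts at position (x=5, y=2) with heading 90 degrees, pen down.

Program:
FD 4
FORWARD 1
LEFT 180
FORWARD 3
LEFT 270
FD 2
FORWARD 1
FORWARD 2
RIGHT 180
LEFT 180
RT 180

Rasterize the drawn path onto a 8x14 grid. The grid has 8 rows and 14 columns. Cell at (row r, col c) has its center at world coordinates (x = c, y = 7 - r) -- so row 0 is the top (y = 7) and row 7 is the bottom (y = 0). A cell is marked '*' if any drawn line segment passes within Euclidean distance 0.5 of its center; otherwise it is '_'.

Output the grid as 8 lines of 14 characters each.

Answer: _____*________
_____*________
_____*________
******________
_____*________
_____*________
______________
______________

Derivation:
Segment 0: (5,2) -> (5,6)
Segment 1: (5,6) -> (5,7)
Segment 2: (5,7) -> (5,4)
Segment 3: (5,4) -> (3,4)
Segment 4: (3,4) -> (2,4)
Segment 5: (2,4) -> (-0,4)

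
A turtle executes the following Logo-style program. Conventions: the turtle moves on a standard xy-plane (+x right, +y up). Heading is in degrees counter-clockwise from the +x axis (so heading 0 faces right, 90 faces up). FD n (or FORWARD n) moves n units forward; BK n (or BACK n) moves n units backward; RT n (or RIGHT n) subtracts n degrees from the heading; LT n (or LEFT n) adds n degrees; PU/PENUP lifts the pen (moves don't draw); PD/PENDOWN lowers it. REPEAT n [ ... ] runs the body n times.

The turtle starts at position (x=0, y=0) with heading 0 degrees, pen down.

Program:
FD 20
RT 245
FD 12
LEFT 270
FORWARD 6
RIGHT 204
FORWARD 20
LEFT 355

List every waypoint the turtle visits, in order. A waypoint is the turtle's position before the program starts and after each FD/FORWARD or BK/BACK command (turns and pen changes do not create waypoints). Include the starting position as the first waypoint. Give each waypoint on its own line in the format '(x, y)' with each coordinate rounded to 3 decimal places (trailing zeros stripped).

Answer: (0, 0)
(20, 0)
(14.929, 10.876)
(20.366, 13.411)
(0.369, 13.062)

Derivation:
Executing turtle program step by step:
Start: pos=(0,0), heading=0, pen down
FD 20: (0,0) -> (20,0) [heading=0, draw]
RT 245: heading 0 -> 115
FD 12: (20,0) -> (14.929,10.876) [heading=115, draw]
LT 270: heading 115 -> 25
FD 6: (14.929,10.876) -> (20.366,13.411) [heading=25, draw]
RT 204: heading 25 -> 181
FD 20: (20.366,13.411) -> (0.369,13.062) [heading=181, draw]
LT 355: heading 181 -> 176
Final: pos=(0.369,13.062), heading=176, 4 segment(s) drawn
Waypoints (5 total):
(0, 0)
(20, 0)
(14.929, 10.876)
(20.366, 13.411)
(0.369, 13.062)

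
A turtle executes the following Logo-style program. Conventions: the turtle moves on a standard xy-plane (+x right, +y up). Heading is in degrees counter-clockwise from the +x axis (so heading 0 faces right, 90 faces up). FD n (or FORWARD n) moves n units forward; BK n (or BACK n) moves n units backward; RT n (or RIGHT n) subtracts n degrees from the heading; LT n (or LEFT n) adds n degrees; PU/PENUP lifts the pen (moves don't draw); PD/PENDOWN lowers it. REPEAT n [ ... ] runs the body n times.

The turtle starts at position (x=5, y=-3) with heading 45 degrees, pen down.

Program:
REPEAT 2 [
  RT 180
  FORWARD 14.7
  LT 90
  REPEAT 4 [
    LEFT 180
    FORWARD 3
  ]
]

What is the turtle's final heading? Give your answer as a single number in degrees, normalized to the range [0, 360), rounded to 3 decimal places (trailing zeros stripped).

Executing turtle program step by step:
Start: pos=(5,-3), heading=45, pen down
REPEAT 2 [
  -- iteration 1/2 --
  RT 180: heading 45 -> 225
  FD 14.7: (5,-3) -> (-5.394,-13.394) [heading=225, draw]
  LT 90: heading 225 -> 315
  REPEAT 4 [
    -- iteration 1/4 --
    LT 180: heading 315 -> 135
    FD 3: (-5.394,-13.394) -> (-7.516,-11.273) [heading=135, draw]
    -- iteration 2/4 --
    LT 180: heading 135 -> 315
    FD 3: (-7.516,-11.273) -> (-5.394,-13.394) [heading=315, draw]
    -- iteration 3/4 --
    LT 180: heading 315 -> 135
    FD 3: (-5.394,-13.394) -> (-7.516,-11.273) [heading=135, draw]
    -- iteration 4/4 --
    LT 180: heading 135 -> 315
    FD 3: (-7.516,-11.273) -> (-5.394,-13.394) [heading=315, draw]
  ]
  -- iteration 2/2 --
  RT 180: heading 315 -> 135
  FD 14.7: (-5.394,-13.394) -> (-15.789,-3) [heading=135, draw]
  LT 90: heading 135 -> 225
  REPEAT 4 [
    -- iteration 1/4 --
    LT 180: heading 225 -> 45
    FD 3: (-15.789,-3) -> (-13.668,-0.879) [heading=45, draw]
    -- iteration 2/4 --
    LT 180: heading 45 -> 225
    FD 3: (-13.668,-0.879) -> (-15.789,-3) [heading=225, draw]
    -- iteration 3/4 --
    LT 180: heading 225 -> 45
    FD 3: (-15.789,-3) -> (-13.668,-0.879) [heading=45, draw]
    -- iteration 4/4 --
    LT 180: heading 45 -> 225
    FD 3: (-13.668,-0.879) -> (-15.789,-3) [heading=225, draw]
  ]
]
Final: pos=(-15.789,-3), heading=225, 10 segment(s) drawn

Answer: 225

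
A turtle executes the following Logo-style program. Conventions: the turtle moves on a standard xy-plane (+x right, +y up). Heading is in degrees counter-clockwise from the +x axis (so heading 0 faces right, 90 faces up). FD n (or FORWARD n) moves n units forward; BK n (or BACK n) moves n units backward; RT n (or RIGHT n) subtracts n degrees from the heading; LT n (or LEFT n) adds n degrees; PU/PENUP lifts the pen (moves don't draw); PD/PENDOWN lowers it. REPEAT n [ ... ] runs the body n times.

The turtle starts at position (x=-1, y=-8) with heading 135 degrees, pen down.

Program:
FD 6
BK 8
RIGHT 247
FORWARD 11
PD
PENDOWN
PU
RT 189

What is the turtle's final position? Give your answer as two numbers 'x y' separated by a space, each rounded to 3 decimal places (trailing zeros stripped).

Answer: -3.706 -19.613

Derivation:
Executing turtle program step by step:
Start: pos=(-1,-8), heading=135, pen down
FD 6: (-1,-8) -> (-5.243,-3.757) [heading=135, draw]
BK 8: (-5.243,-3.757) -> (0.414,-9.414) [heading=135, draw]
RT 247: heading 135 -> 248
FD 11: (0.414,-9.414) -> (-3.706,-19.613) [heading=248, draw]
PD: pen down
PD: pen down
PU: pen up
RT 189: heading 248 -> 59
Final: pos=(-3.706,-19.613), heading=59, 3 segment(s) drawn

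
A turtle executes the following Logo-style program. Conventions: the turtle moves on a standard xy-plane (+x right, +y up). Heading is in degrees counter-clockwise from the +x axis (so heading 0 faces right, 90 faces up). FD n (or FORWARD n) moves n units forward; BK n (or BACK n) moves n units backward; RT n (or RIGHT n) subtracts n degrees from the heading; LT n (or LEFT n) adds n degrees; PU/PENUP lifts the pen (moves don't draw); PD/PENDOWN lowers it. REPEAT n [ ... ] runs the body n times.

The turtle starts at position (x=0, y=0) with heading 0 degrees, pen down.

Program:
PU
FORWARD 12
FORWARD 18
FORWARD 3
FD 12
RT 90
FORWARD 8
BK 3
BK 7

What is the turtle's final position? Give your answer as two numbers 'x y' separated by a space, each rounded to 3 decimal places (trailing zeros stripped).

Answer: 45 2

Derivation:
Executing turtle program step by step:
Start: pos=(0,0), heading=0, pen down
PU: pen up
FD 12: (0,0) -> (12,0) [heading=0, move]
FD 18: (12,0) -> (30,0) [heading=0, move]
FD 3: (30,0) -> (33,0) [heading=0, move]
FD 12: (33,0) -> (45,0) [heading=0, move]
RT 90: heading 0 -> 270
FD 8: (45,0) -> (45,-8) [heading=270, move]
BK 3: (45,-8) -> (45,-5) [heading=270, move]
BK 7: (45,-5) -> (45,2) [heading=270, move]
Final: pos=(45,2), heading=270, 0 segment(s) drawn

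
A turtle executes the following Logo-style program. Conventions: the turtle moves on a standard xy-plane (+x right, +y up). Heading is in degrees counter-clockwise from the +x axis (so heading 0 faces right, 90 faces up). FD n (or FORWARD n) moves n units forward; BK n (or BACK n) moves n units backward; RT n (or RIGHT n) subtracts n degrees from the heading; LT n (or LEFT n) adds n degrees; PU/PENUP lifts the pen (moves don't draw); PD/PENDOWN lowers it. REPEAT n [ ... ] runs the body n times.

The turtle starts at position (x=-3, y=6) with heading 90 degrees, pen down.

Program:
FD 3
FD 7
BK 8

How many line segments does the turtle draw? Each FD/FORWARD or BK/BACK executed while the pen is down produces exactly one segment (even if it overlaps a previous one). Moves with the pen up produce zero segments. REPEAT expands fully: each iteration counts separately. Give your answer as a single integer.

Executing turtle program step by step:
Start: pos=(-3,6), heading=90, pen down
FD 3: (-3,6) -> (-3,9) [heading=90, draw]
FD 7: (-3,9) -> (-3,16) [heading=90, draw]
BK 8: (-3,16) -> (-3,8) [heading=90, draw]
Final: pos=(-3,8), heading=90, 3 segment(s) drawn
Segments drawn: 3

Answer: 3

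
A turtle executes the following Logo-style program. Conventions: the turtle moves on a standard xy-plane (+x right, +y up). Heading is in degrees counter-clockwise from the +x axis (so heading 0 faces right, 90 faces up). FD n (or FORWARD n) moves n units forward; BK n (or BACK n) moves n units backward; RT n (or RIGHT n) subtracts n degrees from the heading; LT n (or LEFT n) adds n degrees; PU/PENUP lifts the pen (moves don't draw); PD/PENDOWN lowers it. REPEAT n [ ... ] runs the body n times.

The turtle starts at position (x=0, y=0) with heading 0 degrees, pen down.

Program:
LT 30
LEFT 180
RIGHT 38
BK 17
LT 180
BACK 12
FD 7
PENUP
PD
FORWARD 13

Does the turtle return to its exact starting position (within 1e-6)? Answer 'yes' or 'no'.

Executing turtle program step by step:
Start: pos=(0,0), heading=0, pen down
LT 30: heading 0 -> 30
LT 180: heading 30 -> 210
RT 38: heading 210 -> 172
BK 17: (0,0) -> (16.835,-2.366) [heading=172, draw]
LT 180: heading 172 -> 352
BK 12: (16.835,-2.366) -> (4.951,-0.696) [heading=352, draw]
FD 7: (4.951,-0.696) -> (11.883,-1.67) [heading=352, draw]
PU: pen up
PD: pen down
FD 13: (11.883,-1.67) -> (24.757,-3.479) [heading=352, draw]
Final: pos=(24.757,-3.479), heading=352, 4 segment(s) drawn

Start position: (0, 0)
Final position: (24.757, -3.479)
Distance = 25; >= 1e-6 -> NOT closed

Answer: no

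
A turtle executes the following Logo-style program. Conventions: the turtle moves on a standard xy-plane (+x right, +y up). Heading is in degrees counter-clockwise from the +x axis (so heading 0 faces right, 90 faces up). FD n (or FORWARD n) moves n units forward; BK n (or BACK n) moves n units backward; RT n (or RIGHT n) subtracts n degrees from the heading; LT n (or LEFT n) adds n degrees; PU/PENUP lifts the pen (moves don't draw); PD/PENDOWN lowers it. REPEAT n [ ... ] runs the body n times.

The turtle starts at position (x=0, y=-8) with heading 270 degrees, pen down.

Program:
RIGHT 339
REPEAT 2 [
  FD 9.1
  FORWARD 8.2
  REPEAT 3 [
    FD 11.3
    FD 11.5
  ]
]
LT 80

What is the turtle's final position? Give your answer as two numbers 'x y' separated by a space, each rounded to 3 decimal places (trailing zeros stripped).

Answer: 61.424 -168.016

Derivation:
Executing turtle program step by step:
Start: pos=(0,-8), heading=270, pen down
RT 339: heading 270 -> 291
REPEAT 2 [
  -- iteration 1/2 --
  FD 9.1: (0,-8) -> (3.261,-16.496) [heading=291, draw]
  FD 8.2: (3.261,-16.496) -> (6.2,-24.151) [heading=291, draw]
  REPEAT 3 [
    -- iteration 1/3 --
    FD 11.3: (6.2,-24.151) -> (10.249,-34.7) [heading=291, draw]
    FD 11.5: (10.249,-34.7) -> (14.371,-45.437) [heading=291, draw]
    -- iteration 2/3 --
    FD 11.3: (14.371,-45.437) -> (18.42,-55.986) [heading=291, draw]
    FD 11.5: (18.42,-55.986) -> (22.541,-66.722) [heading=291, draw]
    -- iteration 3/3 --
    FD 11.3: (22.541,-66.722) -> (26.591,-77.272) [heading=291, draw]
    FD 11.5: (26.591,-77.272) -> (30.712,-88.008) [heading=291, draw]
  ]
  -- iteration 2/2 --
  FD 9.1: (30.712,-88.008) -> (33.973,-96.503) [heading=291, draw]
  FD 8.2: (33.973,-96.503) -> (36.912,-104.159) [heading=291, draw]
  REPEAT 3 [
    -- iteration 1/3 --
    FD 11.3: (36.912,-104.159) -> (40.961,-114.708) [heading=291, draw]
    FD 11.5: (40.961,-114.708) -> (45.083,-125.444) [heading=291, draw]
    -- iteration 2/3 --
    FD 11.3: (45.083,-125.444) -> (49.132,-135.994) [heading=291, draw]
    FD 11.5: (49.132,-135.994) -> (53.253,-146.73) [heading=291, draw]
    -- iteration 3/3 --
    FD 11.3: (53.253,-146.73) -> (57.303,-157.28) [heading=291, draw]
    FD 11.5: (57.303,-157.28) -> (61.424,-168.016) [heading=291, draw]
  ]
]
LT 80: heading 291 -> 11
Final: pos=(61.424,-168.016), heading=11, 16 segment(s) drawn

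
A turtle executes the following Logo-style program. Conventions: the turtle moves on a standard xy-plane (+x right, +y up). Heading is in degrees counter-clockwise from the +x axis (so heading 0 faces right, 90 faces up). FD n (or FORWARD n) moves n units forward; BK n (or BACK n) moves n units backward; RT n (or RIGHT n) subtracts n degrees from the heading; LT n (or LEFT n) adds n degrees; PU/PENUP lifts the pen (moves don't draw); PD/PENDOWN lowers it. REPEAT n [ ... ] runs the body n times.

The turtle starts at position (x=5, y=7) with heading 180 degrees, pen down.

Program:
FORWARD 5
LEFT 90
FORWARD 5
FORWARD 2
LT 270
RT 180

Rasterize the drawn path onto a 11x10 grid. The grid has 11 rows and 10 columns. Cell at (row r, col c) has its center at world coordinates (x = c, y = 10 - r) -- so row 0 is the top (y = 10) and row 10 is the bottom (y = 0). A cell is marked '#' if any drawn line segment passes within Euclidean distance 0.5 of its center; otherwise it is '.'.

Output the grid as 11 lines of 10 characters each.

Segment 0: (5,7) -> (0,7)
Segment 1: (0,7) -> (-0,2)
Segment 2: (-0,2) -> (-0,0)

Answer: ..........
..........
..........
######....
#.........
#.........
#.........
#.........
#.........
#.........
#.........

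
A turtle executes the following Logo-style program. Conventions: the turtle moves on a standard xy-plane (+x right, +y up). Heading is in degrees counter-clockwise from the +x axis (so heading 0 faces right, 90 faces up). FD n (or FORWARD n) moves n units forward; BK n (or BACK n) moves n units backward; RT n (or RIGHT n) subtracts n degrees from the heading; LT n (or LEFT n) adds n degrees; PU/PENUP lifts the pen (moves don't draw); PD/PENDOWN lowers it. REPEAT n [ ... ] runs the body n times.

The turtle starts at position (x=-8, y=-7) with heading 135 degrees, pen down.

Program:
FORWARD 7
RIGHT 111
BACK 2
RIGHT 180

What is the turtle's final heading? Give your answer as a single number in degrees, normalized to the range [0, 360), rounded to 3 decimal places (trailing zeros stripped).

Answer: 204

Derivation:
Executing turtle program step by step:
Start: pos=(-8,-7), heading=135, pen down
FD 7: (-8,-7) -> (-12.95,-2.05) [heading=135, draw]
RT 111: heading 135 -> 24
BK 2: (-12.95,-2.05) -> (-14.777,-2.864) [heading=24, draw]
RT 180: heading 24 -> 204
Final: pos=(-14.777,-2.864), heading=204, 2 segment(s) drawn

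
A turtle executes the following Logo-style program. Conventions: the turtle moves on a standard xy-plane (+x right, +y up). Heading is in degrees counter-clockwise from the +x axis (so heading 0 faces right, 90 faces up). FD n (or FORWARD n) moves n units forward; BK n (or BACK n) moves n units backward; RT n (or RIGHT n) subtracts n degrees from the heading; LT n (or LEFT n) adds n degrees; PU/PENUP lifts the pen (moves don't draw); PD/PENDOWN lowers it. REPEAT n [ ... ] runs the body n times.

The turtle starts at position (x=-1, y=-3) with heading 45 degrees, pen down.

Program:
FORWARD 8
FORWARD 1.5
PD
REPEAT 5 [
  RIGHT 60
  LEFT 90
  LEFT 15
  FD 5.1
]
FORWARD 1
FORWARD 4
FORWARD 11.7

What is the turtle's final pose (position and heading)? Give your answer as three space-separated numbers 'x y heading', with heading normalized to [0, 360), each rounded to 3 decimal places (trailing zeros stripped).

Executing turtle program step by step:
Start: pos=(-1,-3), heading=45, pen down
FD 8: (-1,-3) -> (4.657,2.657) [heading=45, draw]
FD 1.5: (4.657,2.657) -> (5.718,3.718) [heading=45, draw]
PD: pen down
REPEAT 5 [
  -- iteration 1/5 --
  RT 60: heading 45 -> 345
  LT 90: heading 345 -> 75
  LT 15: heading 75 -> 90
  FD 5.1: (5.718,3.718) -> (5.718,8.818) [heading=90, draw]
  -- iteration 2/5 --
  RT 60: heading 90 -> 30
  LT 90: heading 30 -> 120
  LT 15: heading 120 -> 135
  FD 5.1: (5.718,8.818) -> (2.111,12.424) [heading=135, draw]
  -- iteration 3/5 --
  RT 60: heading 135 -> 75
  LT 90: heading 75 -> 165
  LT 15: heading 165 -> 180
  FD 5.1: (2.111,12.424) -> (-2.989,12.424) [heading=180, draw]
  -- iteration 4/5 --
  RT 60: heading 180 -> 120
  LT 90: heading 120 -> 210
  LT 15: heading 210 -> 225
  FD 5.1: (-2.989,12.424) -> (-6.595,8.818) [heading=225, draw]
  -- iteration 5/5 --
  RT 60: heading 225 -> 165
  LT 90: heading 165 -> 255
  LT 15: heading 255 -> 270
  FD 5.1: (-6.595,8.818) -> (-6.595,3.718) [heading=270, draw]
]
FD 1: (-6.595,3.718) -> (-6.595,2.718) [heading=270, draw]
FD 4: (-6.595,2.718) -> (-6.595,-1.282) [heading=270, draw]
FD 11.7: (-6.595,-1.282) -> (-6.595,-12.982) [heading=270, draw]
Final: pos=(-6.595,-12.982), heading=270, 10 segment(s) drawn

Answer: -6.595 -12.982 270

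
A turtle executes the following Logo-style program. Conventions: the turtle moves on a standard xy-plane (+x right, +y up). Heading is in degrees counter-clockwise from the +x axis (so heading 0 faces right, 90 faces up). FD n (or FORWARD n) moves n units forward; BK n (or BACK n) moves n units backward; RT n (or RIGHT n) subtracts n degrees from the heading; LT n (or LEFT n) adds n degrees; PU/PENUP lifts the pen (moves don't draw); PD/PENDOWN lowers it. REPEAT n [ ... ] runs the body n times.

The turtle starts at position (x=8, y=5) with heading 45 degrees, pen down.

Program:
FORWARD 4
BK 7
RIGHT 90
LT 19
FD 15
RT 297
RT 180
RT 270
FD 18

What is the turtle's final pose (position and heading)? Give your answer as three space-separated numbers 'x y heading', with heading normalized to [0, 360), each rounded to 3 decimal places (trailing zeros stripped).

Executing turtle program step by step:
Start: pos=(8,5), heading=45, pen down
FD 4: (8,5) -> (10.828,7.828) [heading=45, draw]
BK 7: (10.828,7.828) -> (5.879,2.879) [heading=45, draw]
RT 90: heading 45 -> 315
LT 19: heading 315 -> 334
FD 15: (5.879,2.879) -> (19.361,-3.697) [heading=334, draw]
RT 297: heading 334 -> 37
RT 180: heading 37 -> 217
RT 270: heading 217 -> 307
FD 18: (19.361,-3.697) -> (30.193,-18.072) [heading=307, draw]
Final: pos=(30.193,-18.072), heading=307, 4 segment(s) drawn

Answer: 30.193 -18.072 307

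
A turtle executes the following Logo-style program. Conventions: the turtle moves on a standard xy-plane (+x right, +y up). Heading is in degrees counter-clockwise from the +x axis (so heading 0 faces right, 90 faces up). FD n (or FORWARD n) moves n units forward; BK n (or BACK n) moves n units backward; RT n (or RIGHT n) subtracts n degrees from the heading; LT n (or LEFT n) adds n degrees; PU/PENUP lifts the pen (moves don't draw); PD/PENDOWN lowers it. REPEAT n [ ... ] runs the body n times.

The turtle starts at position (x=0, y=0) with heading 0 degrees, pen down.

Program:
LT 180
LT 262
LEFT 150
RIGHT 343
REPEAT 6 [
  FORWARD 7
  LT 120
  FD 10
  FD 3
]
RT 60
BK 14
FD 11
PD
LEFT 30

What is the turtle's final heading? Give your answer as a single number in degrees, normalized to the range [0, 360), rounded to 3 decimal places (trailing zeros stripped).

Executing turtle program step by step:
Start: pos=(0,0), heading=0, pen down
LT 180: heading 0 -> 180
LT 262: heading 180 -> 82
LT 150: heading 82 -> 232
RT 343: heading 232 -> 249
REPEAT 6 [
  -- iteration 1/6 --
  FD 7: (0,0) -> (-2.509,-6.535) [heading=249, draw]
  LT 120: heading 249 -> 9
  FD 10: (-2.509,-6.535) -> (7.368,-4.971) [heading=9, draw]
  FD 3: (7.368,-4.971) -> (10.331,-4.501) [heading=9, draw]
  -- iteration 2/6 --
  FD 7: (10.331,-4.501) -> (17.245,-3.406) [heading=9, draw]
  LT 120: heading 9 -> 129
  FD 10: (17.245,-3.406) -> (10.952,4.365) [heading=129, draw]
  FD 3: (10.952,4.365) -> (9.064,6.697) [heading=129, draw]
  -- iteration 3/6 --
  FD 7: (9.064,6.697) -> (4.659,12.137) [heading=129, draw]
  LT 120: heading 129 -> 249
  FD 10: (4.659,12.137) -> (1.075,2.801) [heading=249, draw]
  FD 3: (1.075,2.801) -> (0,0) [heading=249, draw]
  -- iteration 4/6 --
  FD 7: (0,0) -> (-2.509,-6.535) [heading=249, draw]
  LT 120: heading 249 -> 9
  FD 10: (-2.509,-6.535) -> (7.368,-4.971) [heading=9, draw]
  FD 3: (7.368,-4.971) -> (10.331,-4.501) [heading=9, draw]
  -- iteration 5/6 --
  FD 7: (10.331,-4.501) -> (17.245,-3.406) [heading=9, draw]
  LT 120: heading 9 -> 129
  FD 10: (17.245,-3.406) -> (10.952,4.365) [heading=129, draw]
  FD 3: (10.952,4.365) -> (9.064,6.697) [heading=129, draw]
  -- iteration 6/6 --
  FD 7: (9.064,6.697) -> (4.659,12.137) [heading=129, draw]
  LT 120: heading 129 -> 249
  FD 10: (4.659,12.137) -> (1.075,2.801) [heading=249, draw]
  FD 3: (1.075,2.801) -> (0,0) [heading=249, draw]
]
RT 60: heading 249 -> 189
BK 14: (0,0) -> (13.828,2.19) [heading=189, draw]
FD 11: (13.828,2.19) -> (2.963,0.469) [heading=189, draw]
PD: pen down
LT 30: heading 189 -> 219
Final: pos=(2.963,0.469), heading=219, 20 segment(s) drawn

Answer: 219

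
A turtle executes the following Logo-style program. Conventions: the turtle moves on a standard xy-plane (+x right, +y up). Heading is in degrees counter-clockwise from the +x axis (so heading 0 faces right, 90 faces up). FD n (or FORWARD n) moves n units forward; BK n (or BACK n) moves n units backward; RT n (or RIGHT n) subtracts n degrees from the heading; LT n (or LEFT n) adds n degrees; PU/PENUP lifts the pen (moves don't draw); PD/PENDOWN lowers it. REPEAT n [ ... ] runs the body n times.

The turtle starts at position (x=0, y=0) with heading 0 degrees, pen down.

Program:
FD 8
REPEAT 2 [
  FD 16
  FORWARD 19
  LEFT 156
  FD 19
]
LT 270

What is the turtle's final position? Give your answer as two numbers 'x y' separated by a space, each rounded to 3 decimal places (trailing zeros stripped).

Executing turtle program step by step:
Start: pos=(0,0), heading=0, pen down
FD 8: (0,0) -> (8,0) [heading=0, draw]
REPEAT 2 [
  -- iteration 1/2 --
  FD 16: (8,0) -> (24,0) [heading=0, draw]
  FD 19: (24,0) -> (43,0) [heading=0, draw]
  LT 156: heading 0 -> 156
  FD 19: (43,0) -> (25.643,7.728) [heading=156, draw]
  -- iteration 2/2 --
  FD 16: (25.643,7.728) -> (11.026,14.236) [heading=156, draw]
  FD 19: (11.026,14.236) -> (-6.331,21.964) [heading=156, draw]
  LT 156: heading 156 -> 312
  FD 19: (-6.331,21.964) -> (6.382,7.844) [heading=312, draw]
]
LT 270: heading 312 -> 222
Final: pos=(6.382,7.844), heading=222, 7 segment(s) drawn

Answer: 6.382 7.844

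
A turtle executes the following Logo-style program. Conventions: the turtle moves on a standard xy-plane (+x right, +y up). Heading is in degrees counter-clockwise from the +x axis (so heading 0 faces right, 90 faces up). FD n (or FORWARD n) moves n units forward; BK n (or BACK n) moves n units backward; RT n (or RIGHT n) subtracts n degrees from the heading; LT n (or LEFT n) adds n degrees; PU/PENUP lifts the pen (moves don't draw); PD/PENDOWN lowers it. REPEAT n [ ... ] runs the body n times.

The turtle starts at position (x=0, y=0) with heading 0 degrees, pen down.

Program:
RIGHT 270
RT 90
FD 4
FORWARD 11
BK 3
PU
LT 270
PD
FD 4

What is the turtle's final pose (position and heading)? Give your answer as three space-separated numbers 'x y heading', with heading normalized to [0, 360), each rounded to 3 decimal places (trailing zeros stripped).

Executing turtle program step by step:
Start: pos=(0,0), heading=0, pen down
RT 270: heading 0 -> 90
RT 90: heading 90 -> 0
FD 4: (0,0) -> (4,0) [heading=0, draw]
FD 11: (4,0) -> (15,0) [heading=0, draw]
BK 3: (15,0) -> (12,0) [heading=0, draw]
PU: pen up
LT 270: heading 0 -> 270
PD: pen down
FD 4: (12,0) -> (12,-4) [heading=270, draw]
Final: pos=(12,-4), heading=270, 4 segment(s) drawn

Answer: 12 -4 270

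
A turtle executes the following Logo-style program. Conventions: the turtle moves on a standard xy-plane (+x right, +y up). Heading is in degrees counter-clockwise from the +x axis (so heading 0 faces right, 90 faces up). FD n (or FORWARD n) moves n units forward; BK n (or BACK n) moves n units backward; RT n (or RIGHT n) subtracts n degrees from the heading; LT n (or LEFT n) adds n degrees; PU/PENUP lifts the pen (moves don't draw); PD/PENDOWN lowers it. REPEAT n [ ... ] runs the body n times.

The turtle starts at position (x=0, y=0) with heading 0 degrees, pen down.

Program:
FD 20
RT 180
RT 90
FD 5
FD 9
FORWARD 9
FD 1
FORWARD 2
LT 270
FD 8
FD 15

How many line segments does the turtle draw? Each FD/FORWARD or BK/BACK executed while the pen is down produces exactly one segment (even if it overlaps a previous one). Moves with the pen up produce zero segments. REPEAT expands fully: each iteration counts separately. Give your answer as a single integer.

Executing turtle program step by step:
Start: pos=(0,0), heading=0, pen down
FD 20: (0,0) -> (20,0) [heading=0, draw]
RT 180: heading 0 -> 180
RT 90: heading 180 -> 90
FD 5: (20,0) -> (20,5) [heading=90, draw]
FD 9: (20,5) -> (20,14) [heading=90, draw]
FD 9: (20,14) -> (20,23) [heading=90, draw]
FD 1: (20,23) -> (20,24) [heading=90, draw]
FD 2: (20,24) -> (20,26) [heading=90, draw]
LT 270: heading 90 -> 0
FD 8: (20,26) -> (28,26) [heading=0, draw]
FD 15: (28,26) -> (43,26) [heading=0, draw]
Final: pos=(43,26), heading=0, 8 segment(s) drawn
Segments drawn: 8

Answer: 8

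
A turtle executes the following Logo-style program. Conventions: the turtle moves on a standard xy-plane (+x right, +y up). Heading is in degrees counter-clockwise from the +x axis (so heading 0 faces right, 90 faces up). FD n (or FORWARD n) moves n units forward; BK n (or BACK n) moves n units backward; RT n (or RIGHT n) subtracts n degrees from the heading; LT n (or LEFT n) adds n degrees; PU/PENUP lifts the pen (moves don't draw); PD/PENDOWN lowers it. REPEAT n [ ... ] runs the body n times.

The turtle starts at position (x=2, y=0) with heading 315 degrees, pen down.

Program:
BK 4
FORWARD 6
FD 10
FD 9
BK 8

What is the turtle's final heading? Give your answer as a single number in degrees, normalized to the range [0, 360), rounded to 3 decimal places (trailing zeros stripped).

Executing turtle program step by step:
Start: pos=(2,0), heading=315, pen down
BK 4: (2,0) -> (-0.828,2.828) [heading=315, draw]
FD 6: (-0.828,2.828) -> (3.414,-1.414) [heading=315, draw]
FD 10: (3.414,-1.414) -> (10.485,-8.485) [heading=315, draw]
FD 9: (10.485,-8.485) -> (16.849,-14.849) [heading=315, draw]
BK 8: (16.849,-14.849) -> (11.192,-9.192) [heading=315, draw]
Final: pos=(11.192,-9.192), heading=315, 5 segment(s) drawn

Answer: 315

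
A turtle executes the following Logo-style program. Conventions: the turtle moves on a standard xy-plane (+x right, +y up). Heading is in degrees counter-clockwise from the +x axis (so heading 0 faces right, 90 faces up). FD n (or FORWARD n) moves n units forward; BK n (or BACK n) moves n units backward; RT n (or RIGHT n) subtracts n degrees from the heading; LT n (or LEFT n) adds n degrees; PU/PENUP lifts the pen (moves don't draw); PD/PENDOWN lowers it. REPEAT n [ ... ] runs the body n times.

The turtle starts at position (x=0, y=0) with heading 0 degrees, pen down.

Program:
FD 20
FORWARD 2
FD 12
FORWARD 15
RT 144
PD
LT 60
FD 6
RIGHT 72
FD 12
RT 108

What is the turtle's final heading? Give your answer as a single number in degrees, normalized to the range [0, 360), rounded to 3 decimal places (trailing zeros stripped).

Answer: 96

Derivation:
Executing turtle program step by step:
Start: pos=(0,0), heading=0, pen down
FD 20: (0,0) -> (20,0) [heading=0, draw]
FD 2: (20,0) -> (22,0) [heading=0, draw]
FD 12: (22,0) -> (34,0) [heading=0, draw]
FD 15: (34,0) -> (49,0) [heading=0, draw]
RT 144: heading 0 -> 216
PD: pen down
LT 60: heading 216 -> 276
FD 6: (49,0) -> (49.627,-5.967) [heading=276, draw]
RT 72: heading 276 -> 204
FD 12: (49.627,-5.967) -> (38.665,-10.848) [heading=204, draw]
RT 108: heading 204 -> 96
Final: pos=(38.665,-10.848), heading=96, 6 segment(s) drawn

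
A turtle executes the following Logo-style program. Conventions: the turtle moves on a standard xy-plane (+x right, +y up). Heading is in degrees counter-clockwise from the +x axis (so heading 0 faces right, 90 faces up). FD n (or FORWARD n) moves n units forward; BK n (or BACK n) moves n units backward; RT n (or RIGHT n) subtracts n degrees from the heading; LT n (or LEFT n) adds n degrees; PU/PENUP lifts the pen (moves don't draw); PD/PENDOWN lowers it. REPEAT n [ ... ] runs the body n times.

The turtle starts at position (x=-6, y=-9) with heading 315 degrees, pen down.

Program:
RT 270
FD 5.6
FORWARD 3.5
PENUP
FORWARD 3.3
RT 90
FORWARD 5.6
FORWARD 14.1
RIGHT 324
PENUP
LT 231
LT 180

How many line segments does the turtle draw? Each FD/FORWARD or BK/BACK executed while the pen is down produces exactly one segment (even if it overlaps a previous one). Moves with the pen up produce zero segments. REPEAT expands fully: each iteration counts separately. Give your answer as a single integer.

Executing turtle program step by step:
Start: pos=(-6,-9), heading=315, pen down
RT 270: heading 315 -> 45
FD 5.6: (-6,-9) -> (-2.04,-5.04) [heading=45, draw]
FD 3.5: (-2.04,-5.04) -> (0.435,-2.565) [heading=45, draw]
PU: pen up
FD 3.3: (0.435,-2.565) -> (2.768,-0.232) [heading=45, move]
RT 90: heading 45 -> 315
FD 5.6: (2.768,-0.232) -> (6.728,-4.192) [heading=315, move]
FD 14.1: (6.728,-4.192) -> (16.698,-14.162) [heading=315, move]
RT 324: heading 315 -> 351
PU: pen up
LT 231: heading 351 -> 222
LT 180: heading 222 -> 42
Final: pos=(16.698,-14.162), heading=42, 2 segment(s) drawn
Segments drawn: 2

Answer: 2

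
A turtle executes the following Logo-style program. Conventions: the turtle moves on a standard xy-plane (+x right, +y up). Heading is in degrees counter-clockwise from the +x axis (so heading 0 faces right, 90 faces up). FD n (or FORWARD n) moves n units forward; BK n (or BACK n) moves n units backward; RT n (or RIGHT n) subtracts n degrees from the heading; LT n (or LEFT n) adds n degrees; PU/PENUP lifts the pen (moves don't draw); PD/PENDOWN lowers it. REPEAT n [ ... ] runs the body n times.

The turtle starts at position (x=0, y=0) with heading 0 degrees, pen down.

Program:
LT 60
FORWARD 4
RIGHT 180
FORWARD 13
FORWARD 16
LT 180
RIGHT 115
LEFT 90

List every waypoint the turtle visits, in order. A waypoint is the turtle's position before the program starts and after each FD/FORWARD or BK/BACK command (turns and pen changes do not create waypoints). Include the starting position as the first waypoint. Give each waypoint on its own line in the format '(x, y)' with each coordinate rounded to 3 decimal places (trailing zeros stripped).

Answer: (0, 0)
(2, 3.464)
(-4.5, -7.794)
(-12.5, -21.651)

Derivation:
Executing turtle program step by step:
Start: pos=(0,0), heading=0, pen down
LT 60: heading 0 -> 60
FD 4: (0,0) -> (2,3.464) [heading=60, draw]
RT 180: heading 60 -> 240
FD 13: (2,3.464) -> (-4.5,-7.794) [heading=240, draw]
FD 16: (-4.5,-7.794) -> (-12.5,-21.651) [heading=240, draw]
LT 180: heading 240 -> 60
RT 115: heading 60 -> 305
LT 90: heading 305 -> 35
Final: pos=(-12.5,-21.651), heading=35, 3 segment(s) drawn
Waypoints (4 total):
(0, 0)
(2, 3.464)
(-4.5, -7.794)
(-12.5, -21.651)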